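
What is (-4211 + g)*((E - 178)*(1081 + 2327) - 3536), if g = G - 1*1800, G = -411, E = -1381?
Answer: 34143256576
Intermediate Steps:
g = -2211 (g = -411 - 1*1800 = -411 - 1800 = -2211)
(-4211 + g)*((E - 178)*(1081 + 2327) - 3536) = (-4211 - 2211)*((-1381 - 178)*(1081 + 2327) - 3536) = -6422*(-1559*3408 - 3536) = -6422*(-5313072 - 3536) = -6422*(-5316608) = 34143256576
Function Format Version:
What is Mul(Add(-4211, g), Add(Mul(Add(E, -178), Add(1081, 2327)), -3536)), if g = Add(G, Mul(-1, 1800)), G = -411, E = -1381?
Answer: 34143256576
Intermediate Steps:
g = -2211 (g = Add(-411, Mul(-1, 1800)) = Add(-411, -1800) = -2211)
Mul(Add(-4211, g), Add(Mul(Add(E, -178), Add(1081, 2327)), -3536)) = Mul(Add(-4211, -2211), Add(Mul(Add(-1381, -178), Add(1081, 2327)), -3536)) = Mul(-6422, Add(Mul(-1559, 3408), -3536)) = Mul(-6422, Add(-5313072, -3536)) = Mul(-6422, -5316608) = 34143256576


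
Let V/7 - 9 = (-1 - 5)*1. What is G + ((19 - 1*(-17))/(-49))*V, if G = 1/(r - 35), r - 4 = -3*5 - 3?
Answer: -757/49 ≈ -15.449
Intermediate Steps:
r = -14 (r = 4 + (-3*5 - 3) = 4 + (-15 - 3) = 4 - 18 = -14)
G = -1/49 (G = 1/(-14 - 35) = 1/(-49) = -1/49 ≈ -0.020408)
V = 21 (V = 63 + 7*((-1 - 5)*1) = 63 + 7*(-6*1) = 63 + 7*(-6) = 63 - 42 = 21)
G + ((19 - 1*(-17))/(-49))*V = -1/49 + ((19 - 1*(-17))/(-49))*21 = -1/49 + ((19 + 17)*(-1/49))*21 = -1/49 + (36*(-1/49))*21 = -1/49 - 36/49*21 = -1/49 - 108/7 = -757/49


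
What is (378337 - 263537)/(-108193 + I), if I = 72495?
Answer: -57400/17849 ≈ -3.2159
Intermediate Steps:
(378337 - 263537)/(-108193 + I) = (378337 - 263537)/(-108193 + 72495) = 114800/(-35698) = 114800*(-1/35698) = -57400/17849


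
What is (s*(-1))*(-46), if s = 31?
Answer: 1426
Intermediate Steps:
(s*(-1))*(-46) = (31*(-1))*(-46) = -31*(-46) = 1426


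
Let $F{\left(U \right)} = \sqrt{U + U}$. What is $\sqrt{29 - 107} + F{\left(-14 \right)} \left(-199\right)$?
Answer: $i \left(\sqrt{78} - 398 \sqrt{7}\right) \approx - 1044.2 i$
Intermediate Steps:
$F{\left(U \right)} = \sqrt{2} \sqrt{U}$ ($F{\left(U \right)} = \sqrt{2 U} = \sqrt{2} \sqrt{U}$)
$\sqrt{29 - 107} + F{\left(-14 \right)} \left(-199\right) = \sqrt{29 - 107} + \sqrt{2} \sqrt{-14} \left(-199\right) = \sqrt{-78} + \sqrt{2} i \sqrt{14} \left(-199\right) = i \sqrt{78} + 2 i \sqrt{7} \left(-199\right) = i \sqrt{78} - 398 i \sqrt{7}$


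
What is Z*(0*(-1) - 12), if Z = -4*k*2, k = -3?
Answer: -288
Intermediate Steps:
Z = 24 (Z = -4*(-3)*2 = 12*2 = 24)
Z*(0*(-1) - 12) = 24*(0*(-1) - 12) = 24*(0 - 12) = 24*(-12) = -288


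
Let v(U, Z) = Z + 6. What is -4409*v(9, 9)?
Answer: -66135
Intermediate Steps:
v(U, Z) = 6 + Z
-4409*v(9, 9) = -4409*(6 + 9) = -4409*15 = -66135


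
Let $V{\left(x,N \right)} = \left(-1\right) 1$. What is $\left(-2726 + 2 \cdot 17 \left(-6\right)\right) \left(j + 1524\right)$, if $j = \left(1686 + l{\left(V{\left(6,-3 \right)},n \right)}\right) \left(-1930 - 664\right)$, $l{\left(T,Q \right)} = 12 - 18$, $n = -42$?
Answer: $12764240280$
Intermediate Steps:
$V{\left(x,N \right)} = -1$
$l{\left(T,Q \right)} = -6$
$j = -4357920$ ($j = \left(1686 - 6\right) \left(-1930 - 664\right) = 1680 \left(-2594\right) = -4357920$)
$\left(-2726 + 2 \cdot 17 \left(-6\right)\right) \left(j + 1524\right) = \left(-2726 + 2 \cdot 17 \left(-6\right)\right) \left(-4357920 + 1524\right) = \left(-2726 + 34 \left(-6\right)\right) \left(-4356396\right) = \left(-2726 - 204\right) \left(-4356396\right) = \left(-2930\right) \left(-4356396\right) = 12764240280$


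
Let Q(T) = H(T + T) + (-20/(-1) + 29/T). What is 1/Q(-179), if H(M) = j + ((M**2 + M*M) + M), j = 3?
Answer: 179/45822718 ≈ 3.9064e-6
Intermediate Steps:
H(M) = 3 + M + 2*M**2 (H(M) = 3 + ((M**2 + M*M) + M) = 3 + ((M**2 + M**2) + M) = 3 + (2*M**2 + M) = 3 + (M + 2*M**2) = 3 + M + 2*M**2)
Q(T) = 23 + 2*T + 8*T**2 + 29/T (Q(T) = (3 + (T + T) + 2*(T + T)**2) + (-20/(-1) + 29/T) = (3 + 2*T + 2*(2*T)**2) + (-20*(-1) + 29/T) = (3 + 2*T + 2*(4*T**2)) + (20 + 29/T) = (3 + 2*T + 8*T**2) + (20 + 29/T) = 23 + 2*T + 8*T**2 + 29/T)
1/Q(-179) = 1/(23 + 2*(-179) + 8*(-179)**2 + 29/(-179)) = 1/(23 - 358 + 8*32041 + 29*(-1/179)) = 1/(23 - 358 + 256328 - 29/179) = 1/(45822718/179) = 179/45822718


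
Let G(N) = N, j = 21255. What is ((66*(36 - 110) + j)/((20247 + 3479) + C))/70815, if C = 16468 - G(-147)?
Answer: 107/18671555 ≈ 5.7306e-6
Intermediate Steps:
C = 16615 (C = 16468 - 1*(-147) = 16468 + 147 = 16615)
((66*(36 - 110) + j)/((20247 + 3479) + C))/70815 = ((66*(36 - 110) + 21255)/((20247 + 3479) + 16615))/70815 = ((66*(-74) + 21255)/(23726 + 16615))*(1/70815) = ((-4884 + 21255)/40341)*(1/70815) = (16371*(1/40341))*(1/70815) = (321/791)*(1/70815) = 107/18671555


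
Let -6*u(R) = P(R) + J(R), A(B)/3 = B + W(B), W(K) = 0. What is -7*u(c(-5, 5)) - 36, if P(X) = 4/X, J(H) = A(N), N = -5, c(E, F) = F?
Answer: -1577/30 ≈ -52.567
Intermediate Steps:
A(B) = 3*B (A(B) = 3*(B + 0) = 3*B)
J(H) = -15 (J(H) = 3*(-5) = -15)
u(R) = 5/2 - 2/(3*R) (u(R) = -(4/R - 15)/6 = -(-15 + 4/R)/6 = 5/2 - 2/(3*R))
-7*u(c(-5, 5)) - 36 = -7*(-4 + 15*5)/(6*5) - 36 = -7*(-4 + 75)/(6*5) - 36 = -7*71/(6*5) - 36 = -7*71/30 - 36 = -497/30 - 36 = -1577/30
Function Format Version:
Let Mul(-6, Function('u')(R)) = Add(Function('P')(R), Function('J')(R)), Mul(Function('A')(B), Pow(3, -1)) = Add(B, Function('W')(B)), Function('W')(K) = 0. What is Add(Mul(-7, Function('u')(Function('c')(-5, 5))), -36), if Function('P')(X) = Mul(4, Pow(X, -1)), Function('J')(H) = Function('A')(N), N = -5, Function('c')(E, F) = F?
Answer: Rational(-1577, 30) ≈ -52.567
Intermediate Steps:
Function('A')(B) = Mul(3, B) (Function('A')(B) = Mul(3, Add(B, 0)) = Mul(3, B))
Function('J')(H) = -15 (Function('J')(H) = Mul(3, -5) = -15)
Function('u')(R) = Add(Rational(5, 2), Mul(Rational(-2, 3), Pow(R, -1))) (Function('u')(R) = Mul(Rational(-1, 6), Add(Mul(4, Pow(R, -1)), -15)) = Mul(Rational(-1, 6), Add(-15, Mul(4, Pow(R, -1)))) = Add(Rational(5, 2), Mul(Rational(-2, 3), Pow(R, -1))))
Add(Mul(-7, Function('u')(Function('c')(-5, 5))), -36) = Add(Mul(-7, Mul(Rational(1, 6), Pow(5, -1), Add(-4, Mul(15, 5)))), -36) = Add(Mul(-7, Mul(Rational(1, 6), Rational(1, 5), Add(-4, 75))), -36) = Add(Mul(-7, Mul(Rational(1, 6), Rational(1, 5), 71)), -36) = Add(Mul(-7, Rational(71, 30)), -36) = Add(Rational(-497, 30), -36) = Rational(-1577, 30)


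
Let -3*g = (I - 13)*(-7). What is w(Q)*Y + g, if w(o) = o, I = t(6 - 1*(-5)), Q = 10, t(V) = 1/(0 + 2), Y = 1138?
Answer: 68105/6 ≈ 11351.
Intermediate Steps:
t(V) = 1/2
I = 1/2 ≈ 0.50000
g = -175/6 (g = -(1/2 - 13)*(-7)/3 = -(-25)*(-7)/6 = -1/3*175/2 = -175/6 ≈ -29.167)
w(Q)*Y + g = 10*1138 - 175/6 = 11380 - 175/6 = 68105/6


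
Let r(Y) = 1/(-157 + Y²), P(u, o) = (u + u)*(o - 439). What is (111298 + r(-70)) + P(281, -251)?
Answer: -1311354125/4743 ≈ -2.7648e+5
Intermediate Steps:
P(u, o) = 2*u*(-439 + o) (P(u, o) = (2*u)*(-439 + o) = 2*u*(-439 + o))
(111298 + r(-70)) + P(281, -251) = (111298 + 1/(-157 + (-70)²)) + 2*281*(-439 - 251) = (111298 + 1/(-157 + 4900)) + 2*281*(-690) = (111298 + 1/4743) - 387780 = 527886415/4743 - 387780 = -1311354125/4743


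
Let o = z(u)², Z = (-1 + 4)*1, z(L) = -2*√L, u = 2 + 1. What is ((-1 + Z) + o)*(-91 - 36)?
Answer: -1778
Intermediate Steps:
u = 3
Z = 3 (Z = 3*1 = 3)
o = 12 (o = (-2*√3)² = 12)
((-1 + Z) + o)*(-91 - 36) = ((-1 + 3) + 12)*(-91 - 36) = (2 + 12)*(-127) = 14*(-127) = -1778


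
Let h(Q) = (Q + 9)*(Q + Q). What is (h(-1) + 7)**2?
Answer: 81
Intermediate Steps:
h(Q) = 2*Q*(9 + Q) (h(Q) = (9 + Q)*(2*Q) = 2*Q*(9 + Q))
(h(-1) + 7)**2 = (2*(-1)*(9 - 1) + 7)**2 = (2*(-1)*8 + 7)**2 = (-16 + 7)**2 = (-9)**2 = 81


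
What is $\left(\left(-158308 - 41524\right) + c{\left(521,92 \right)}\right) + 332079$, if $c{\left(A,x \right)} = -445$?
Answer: $131802$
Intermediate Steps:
$\left(\left(-158308 - 41524\right) + c{\left(521,92 \right)}\right) + 332079 = \left(\left(-158308 - 41524\right) - 445\right) + 332079 = \left(-199832 - 445\right) + 332079 = -200277 + 332079 = 131802$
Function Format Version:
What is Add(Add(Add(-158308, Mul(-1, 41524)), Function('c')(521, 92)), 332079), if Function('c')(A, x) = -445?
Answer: 131802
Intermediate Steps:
Add(Add(Add(-158308, Mul(-1, 41524)), Function('c')(521, 92)), 332079) = Add(Add(Add(-158308, Mul(-1, 41524)), -445), 332079) = Add(Add(Add(-158308, -41524), -445), 332079) = Add(Add(-199832, -445), 332079) = Add(-200277, 332079) = 131802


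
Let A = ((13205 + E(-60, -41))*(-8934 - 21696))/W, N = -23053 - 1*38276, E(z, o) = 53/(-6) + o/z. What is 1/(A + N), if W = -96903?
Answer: -222/12688991 ≈ -1.7495e-5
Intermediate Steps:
E(z, o) = -53/6 + o/z (E(z, o) = 53*(-⅙) + o/z = -53/6 + o/z)
N = -61329 (N = -23053 - 38276 = -61329)
A = 926047/222 (A = ((13205 + (-53/6 - 41/(-60)))*(-8934 - 21696))/(-96903) = ((13205 + (-53/6 - 41*(-1/60)))*(-30630))*(-1/96903) = ((13205 + (-53/6 + 41/60))*(-30630))*(-1/96903) = ((13205 - 163/20)*(-30630))*(-1/96903) = ((263937/20)*(-30630))*(-1/96903) = -808439031/2*(-1/96903) = 926047/222 ≈ 4171.4)
1/(A + N) = 1/(926047/222 - 61329) = 1/(-12688991/222) = -222/12688991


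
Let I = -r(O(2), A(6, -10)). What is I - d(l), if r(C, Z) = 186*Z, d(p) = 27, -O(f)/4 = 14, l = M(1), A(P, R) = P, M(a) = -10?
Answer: -1143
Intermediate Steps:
l = -10
O(f) = -56 (O(f) = -4*14 = -56)
I = -1116 (I = -186*6 = -1*1116 = -1116)
I - d(l) = -1116 - 1*27 = -1116 - 27 = -1143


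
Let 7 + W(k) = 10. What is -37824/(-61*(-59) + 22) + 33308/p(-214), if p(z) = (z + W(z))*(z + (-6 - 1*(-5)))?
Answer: -531759164/54755555 ≈ -9.7115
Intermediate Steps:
W(k) = 3 (W(k) = -7 + 10 = 3)
p(z) = (-1 + z)*(3 + z) (p(z) = (z + 3)*(z + (-6 - 1*(-5))) = (3 + z)*(z + (-6 + 5)) = (3 + z)*(z - 1) = (3 + z)*(-1 + z) = (-1 + z)*(3 + z))
-37824/(-61*(-59) + 22) + 33308/p(-214) = -37824/(-61*(-59) + 22) + 33308/(-3 + (-214)**2 + 2*(-214)) = -37824/(3599 + 22) + 33308/(-3 + 45796 - 428) = -37824/3621 + 33308/45365 = -37824*1/3621 + 33308*(1/45365) = -12608/1207 + 33308/45365 = -531759164/54755555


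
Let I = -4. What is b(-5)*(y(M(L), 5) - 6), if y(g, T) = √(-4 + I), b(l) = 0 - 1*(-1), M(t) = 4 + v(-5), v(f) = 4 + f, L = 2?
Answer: -6 + 2*I*√2 ≈ -6.0 + 2.8284*I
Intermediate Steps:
M(t) = 3 (M(t) = 4 + (4 - 5) = 4 - 1 = 3)
b(l) = 1 (b(l) = 0 + 1 = 1)
y(g, T) = 2*I*√2 (y(g, T) = √(-4 - 4) = √(-8) = 2*I*√2)
b(-5)*(y(M(L), 5) - 6) = 1*(2*I*√2 - 6) = 1*(-6 + 2*I*√2) = -6 + 2*I*√2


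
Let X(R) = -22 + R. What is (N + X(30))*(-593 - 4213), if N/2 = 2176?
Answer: -20954160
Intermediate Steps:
N = 4352 (N = 2*2176 = 4352)
(N + X(30))*(-593 - 4213) = (4352 + (-22 + 30))*(-593 - 4213) = (4352 + 8)*(-4806) = 4360*(-4806) = -20954160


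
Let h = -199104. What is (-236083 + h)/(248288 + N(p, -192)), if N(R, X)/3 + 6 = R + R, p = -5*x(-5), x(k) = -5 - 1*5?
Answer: -435187/248570 ≈ -1.7508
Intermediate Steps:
x(k) = -10 (x(k) = -5 - 5 = -10)
p = 50 (p = -5*(-10) = 50)
N(R, X) = -18 + 6*R (N(R, X) = -18 + 3*(R + R) = -18 + 3*(2*R) = -18 + 6*R)
(-236083 + h)/(248288 + N(p, -192)) = (-236083 - 199104)/(248288 + (-18 + 6*50)) = -435187/(248288 + (-18 + 300)) = -435187/(248288 + 282) = -435187/248570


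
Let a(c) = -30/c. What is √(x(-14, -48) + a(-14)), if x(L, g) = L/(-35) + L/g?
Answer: √500010/420 ≈ 1.6836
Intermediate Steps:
x(L, g) = -L/35 + L/g (x(L, g) = L*(-1/35) + L/g = -L/35 + L/g)
√(x(-14, -48) + a(-14)) = √((-1/35*(-14) - 14/(-48)) - 30/(-14)) = √((⅖ - 14*(-1/48)) - 30*(-1/14)) = √((⅖ + 7/24) + 15/7) = √(83/120 + 15/7) = √(2381/840) = √500010/420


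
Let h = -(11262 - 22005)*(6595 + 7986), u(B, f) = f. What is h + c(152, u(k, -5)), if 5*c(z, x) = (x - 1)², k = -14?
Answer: 783218451/5 ≈ 1.5664e+8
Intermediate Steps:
c(z, x) = (-1 + x)²/5 (c(z, x) = (x - 1)²/5 = (-1 + x)²/5)
h = 156643683 (h = -(-10743)*14581 = -1*(-156643683) = 156643683)
h + c(152, u(k, -5)) = 156643683 + (-1 - 5)²/5 = 156643683 + (⅕)*(-6)² = 156643683 + (⅕)*36 = 156643683 + 36/5 = 783218451/5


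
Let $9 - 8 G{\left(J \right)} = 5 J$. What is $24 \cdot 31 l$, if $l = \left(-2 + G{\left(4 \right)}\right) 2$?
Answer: $-5022$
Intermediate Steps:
$G{\left(J \right)} = \frac{9}{8} - \frac{5 J}{8}$
$l = - \frac{27}{4}$ ($l = \left(-2 + \left(\frac{9}{8} - \frac{5}{2}\right)\right) 2 = \left(-2 - \frac{11}{8}\right) 2 = \left(- \frac{27}{8}\right) 2 = - \frac{27}{4} \approx -6.75$)
$24 \cdot 31 l = 24 \cdot 31 \left(- \frac{27}{4}\right) = 744 \left(- \frac{27}{4}\right) = -5022$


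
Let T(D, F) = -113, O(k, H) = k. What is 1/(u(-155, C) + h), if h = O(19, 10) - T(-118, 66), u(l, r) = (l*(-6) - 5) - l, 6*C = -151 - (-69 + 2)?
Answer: 1/1212 ≈ 0.00082508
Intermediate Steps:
C = -14 (C = (-151 - (-69 + 2))/6 = (-151 - 1*(-67))/6 = (-151 + 67)/6 = (1/6)*(-84) = -14)
u(l, r) = -5 - 7*l (u(l, r) = (-6*l - 5) - l = (-5 - 6*l) - l = -5 - 7*l)
h = 132 (h = 19 - 1*(-113) = 19 + 113 = 132)
1/(u(-155, C) + h) = 1/((-5 - 7*(-155)) + 132) = 1/((-5 + 1085) + 132) = 1/(1080 + 132) = 1/1212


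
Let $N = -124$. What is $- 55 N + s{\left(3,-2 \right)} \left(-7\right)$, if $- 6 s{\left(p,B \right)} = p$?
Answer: $\frac{13647}{2} \approx 6823.5$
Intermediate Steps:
$s{\left(p,B \right)} = - \frac{p}{6}$
$- 55 N + s{\left(3,-2 \right)} \left(-7\right) = \left(-55\right) \left(-124\right) + \left(- \frac{1}{6}\right) 3 \left(-7\right) = 6820 - - \frac{7}{2} = 6820 + \frac{7}{2} = \frac{13647}{2}$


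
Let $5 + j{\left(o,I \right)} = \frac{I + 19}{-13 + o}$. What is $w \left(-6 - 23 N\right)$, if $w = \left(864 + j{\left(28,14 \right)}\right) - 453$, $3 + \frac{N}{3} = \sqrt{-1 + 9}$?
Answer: $\frac{410241}{5} - \frac{281658 \sqrt{2}}{5} \approx 2383.3$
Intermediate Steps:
$j{\left(o,I \right)} = -5 + \frac{19 + I}{-13 + o}$ ($j{\left(o,I \right)} = -5 + \frac{I + 19}{-13 + o} = -5 + \frac{19 + I}{-13 + o}$)
$N = -9 + 6 \sqrt{2}$ ($N = -9 + 3 \sqrt{-1 + 9} = -9 + 3 \sqrt{8} = -9 + 3 \cdot 2 \sqrt{2} = -9 + 6 \sqrt{2} \approx -0.51472$)
$w = \frac{2041}{5}$ ($w = \left(864 + \frac{84 + 14 - 140}{-13 + 28}\right) - 453 = \left(864 + \frac{84 + 14 - 140}{15}\right) - 453 = \left(864 + \frac{1}{15} \left(-42\right)\right) - 453 = \left(864 - \frac{14}{5}\right) - 453 = \frac{4306}{5} - 453 = \frac{2041}{5} \approx 408.2$)
$w \left(-6 - 23 N\right) = \frac{2041 \left(-6 - 23 \left(-9 + 6 \sqrt{2}\right)\right)}{5} = \frac{2041 \left(-6 + \left(207 - 138 \sqrt{2}\right)\right)}{5} = \frac{2041 \left(201 - 138 \sqrt{2}\right)}{5} = \frac{410241}{5} - \frac{281658 \sqrt{2}}{5}$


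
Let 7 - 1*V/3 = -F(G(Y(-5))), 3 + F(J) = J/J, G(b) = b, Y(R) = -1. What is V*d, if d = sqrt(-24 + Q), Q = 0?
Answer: 30*I*sqrt(6) ≈ 73.485*I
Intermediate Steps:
F(J) = -2 (F(J) = -3 + J/J = -3 + 1 = -2)
d = 2*I*sqrt(6) (d = sqrt(-24 + 0) = sqrt(-24) = 2*I*sqrt(6) ≈ 4.899*I)
V = 15 (V = 21 - (-3)*(-2) = 21 - 3*2 = 21 - 6 = 15)
V*d = 15*(2*I*sqrt(6)) = 30*I*sqrt(6)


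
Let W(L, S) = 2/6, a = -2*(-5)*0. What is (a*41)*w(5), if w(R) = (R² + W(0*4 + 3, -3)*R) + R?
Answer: 0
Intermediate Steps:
a = 0 (a = 10*0 = 0)
W(L, S) = ⅓ (W(L, S) = 2*(⅙) = ⅓)
w(R) = R² + 4*R/3 (w(R) = (R² + R/3) + R = R² + 4*R/3)
(a*41)*w(5) = (0*41)*((⅓)*5*(4 + 3*5)) = 0*((⅓)*5*(4 + 15)) = 0*((⅓)*5*19) = 0*(95/3) = 0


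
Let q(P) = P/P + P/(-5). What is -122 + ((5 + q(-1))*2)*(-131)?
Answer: -8732/5 ≈ -1746.4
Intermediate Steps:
q(P) = 1 - P/5 (q(P) = 1 + P*(-⅕) = 1 - P/5)
-122 + ((5 + q(-1))*2)*(-131) = -122 + ((5 + (1 - ⅕*(-1)))*2)*(-131) = -122 + ((5 + (1 + ⅕))*2)*(-131) = -122 + ((5 + 6/5)*2)*(-131) = -122 + ((31/5)*2)*(-131) = -122 + (62/5)*(-131) = -122 - 8122/5 = -8732/5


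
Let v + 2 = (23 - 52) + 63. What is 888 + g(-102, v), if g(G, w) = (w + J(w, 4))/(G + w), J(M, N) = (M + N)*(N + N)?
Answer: 6184/7 ≈ 883.43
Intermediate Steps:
v = 32 (v = -2 + ((23 - 52) + 63) = -2 + (-29 + 63) = -2 + 34 = 32)
J(M, N) = 2*N*(M + N) (J(M, N) = (M + N)*(2*N) = 2*N*(M + N))
g(G, w) = (32 + 9*w)/(G + w) (g(G, w) = (w + 2*4*(w + 4))/(G + w) = (w + 2*4*(4 + w))/(G + w) = (w + (32 + 8*w))/(G + w) = (32 + 9*w)/(G + w))
888 + g(-102, v) = 888 + (32 + 9*32)/(-102 + 32) = 888 + (32 + 288)/(-70) = 888 - 1/70*320 = 888 - 32/7 = 6184/7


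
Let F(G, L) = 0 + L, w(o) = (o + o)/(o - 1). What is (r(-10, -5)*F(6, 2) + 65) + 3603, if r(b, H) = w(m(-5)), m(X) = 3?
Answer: 3674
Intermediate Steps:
w(o) = 2*o/(-1 + o) (w(o) = (2*o)/(-1 + o) = 2*o/(-1 + o))
r(b, H) = 3 (r(b, H) = 2*3/(-1 + 3) = 2*3/2 = 2*3*(½) = 3)
F(G, L) = L
(r(-10, -5)*F(6, 2) + 65) + 3603 = (3*2 + 65) + 3603 = (6 + 65) + 3603 = 71 + 3603 = 3674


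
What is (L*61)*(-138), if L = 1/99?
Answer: -2806/33 ≈ -85.030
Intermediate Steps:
L = 1/99 ≈ 0.010101
(L*61)*(-138) = ((1/99)*61)*(-138) = (61/99)*(-138) = -2806/33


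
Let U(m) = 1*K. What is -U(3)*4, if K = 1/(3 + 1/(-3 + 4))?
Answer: -1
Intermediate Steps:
K = 1/4 (K = 1/(3 + 1/1) = 1/(3 + 1) = 1/4 ≈ 0.25000)
U(m) = 1/4 (U(m) = 1*(1/4) = 1/4)
-U(3)*4 = -1*1/4*4 = -1/4*4 = -1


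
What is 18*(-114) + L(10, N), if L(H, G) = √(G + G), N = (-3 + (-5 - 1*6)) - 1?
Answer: -2052 + I*√30 ≈ -2052.0 + 5.4772*I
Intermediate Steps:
N = -15 (N = (-3 + (-5 - 6)) - 1 = (-3 - 11) - 1 = -14 - 1 = -15)
L(H, G) = √2*√G (L(H, G) = √(2*G) = √2*√G)
18*(-114) + L(10, N) = 18*(-114) + √2*√(-15) = -2052 + √2*(I*√15) = -2052 + I*√30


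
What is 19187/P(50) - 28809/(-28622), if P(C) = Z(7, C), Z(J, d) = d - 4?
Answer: 12511262/29923 ≈ 418.12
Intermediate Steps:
Z(J, d) = -4 + d
P(C) = -4 + C
19187/P(50) - 28809/(-28622) = 19187/(-4 + 50) - 28809/(-28622) = 19187/46 - 28809*(-1/28622) = 19187*(1/46) + 2619/2602 = 19187/46 + 2619/2602 = 12511262/29923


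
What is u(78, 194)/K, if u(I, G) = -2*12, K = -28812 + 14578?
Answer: 12/7117 ≈ 0.0016861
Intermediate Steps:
K = -14234
u(I, G) = -24
u(78, 194)/K = -24/(-14234) = -24*(-1/14234) = 12/7117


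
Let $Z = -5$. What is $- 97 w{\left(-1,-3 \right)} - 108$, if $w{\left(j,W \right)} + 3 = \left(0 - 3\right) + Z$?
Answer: $959$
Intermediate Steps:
$w{\left(j,W \right)} = -11$ ($w{\left(j,W \right)} = -3 + \left(\left(0 - 3\right) - 5\right) = -3 - 8 = -11$)
$- 97 w{\left(-1,-3 \right)} - 108 = \left(-97\right) \left(-11\right) - 108 = 1067 - 108 = 959$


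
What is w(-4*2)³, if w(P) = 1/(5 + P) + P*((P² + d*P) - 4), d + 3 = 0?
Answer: -8205738913/27 ≈ -3.0392e+8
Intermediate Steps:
d = -3 (d = -3 + 0 = -3)
w(P) = 1/(5 + P) + P*(-4 + P² - 3*P) (w(P) = 1/(5 + P) + P*((P² - 3*P) - 4) = 1/(5 + P) + P*(-4 + P² - 3*P))
w(-4*2)³ = ((1 + (-4*2)⁴ - (-80)*2 - 19*(-4*2)² + 2*(-4*2)³)/(5 - 4*2))³ = ((1 + (-8)⁴ - 20*(-8) - 19*(-8)² + 2*(-8)³)/(5 - 8))³ = ((1 + 4096 + 160 - 19*64 + 2*(-512))/(-3))³ = (-(1 + 4096 + 160 - 1216 - 1024)/3)³ = (-⅓*2017)³ = (-2017/3)³ = -8205738913/27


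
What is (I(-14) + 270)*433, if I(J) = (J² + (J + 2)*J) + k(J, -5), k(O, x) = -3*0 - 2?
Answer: 273656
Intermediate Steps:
k(O, x) = -2 (k(O, x) = 0 - 2 = -2)
I(J) = -2 + J² + J*(2 + J) (I(J) = (J² + (J + 2)*J) - 2 = (J² + (2 + J)*J) - 2 = (J² + J*(2 + J)) - 2 = -2 + J² + J*(2 + J))
(I(-14) + 270)*433 = ((-2 + 2*(-14) + 2*(-14)²) + 270)*433 = ((-2 - 28 + 2*196) + 270)*433 = ((-2 - 28 + 392) + 270)*433 = (362 + 270)*433 = 632*433 = 273656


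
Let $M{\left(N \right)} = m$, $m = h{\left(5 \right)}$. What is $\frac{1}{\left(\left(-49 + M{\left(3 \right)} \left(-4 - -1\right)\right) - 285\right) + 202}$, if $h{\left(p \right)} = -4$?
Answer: $- \frac{1}{120} \approx -0.0083333$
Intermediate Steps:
$m = -4$
$M{\left(N \right)} = -4$
$\frac{1}{\left(\left(-49 + M{\left(3 \right)} \left(-4 - -1\right)\right) - 285\right) + 202} = \frac{1}{\left(\left(-49 - 4 \left(-4 - -1\right)\right) - 285\right) + 202} = \frac{1}{\left(\left(-49 - 4 \left(-4 + 1\right)\right) - 285\right) + 202} = \frac{1}{\left(\left(-49 - -12\right) - 285\right) + 202} = \frac{1}{\left(\left(-49 + 12\right) - 285\right) + 202} = \frac{1}{\left(-37 - 285\right) + 202} = \frac{1}{-322 + 202} = \frac{1}{-120} = - \frac{1}{120}$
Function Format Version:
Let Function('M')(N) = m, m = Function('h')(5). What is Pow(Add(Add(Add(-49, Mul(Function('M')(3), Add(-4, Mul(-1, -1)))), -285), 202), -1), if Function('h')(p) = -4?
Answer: Rational(-1, 120) ≈ -0.0083333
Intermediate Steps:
m = -4
Function('M')(N) = -4
Pow(Add(Add(Add(-49, Mul(Function('M')(3), Add(-4, Mul(-1, -1)))), -285), 202), -1) = Pow(Add(Add(Add(-49, Mul(-4, Add(-4, Mul(-1, -1)))), -285), 202), -1) = Pow(Add(Add(Add(-49, Mul(-4, Add(-4, 1))), -285), 202), -1) = Pow(Add(Add(Add(-49, Mul(-4, -3)), -285), 202), -1) = Pow(Add(Add(Add(-49, 12), -285), 202), -1) = Pow(Add(Add(-37, -285), 202), -1) = Pow(Add(-322, 202), -1) = Pow(-120, -1) = Rational(-1, 120)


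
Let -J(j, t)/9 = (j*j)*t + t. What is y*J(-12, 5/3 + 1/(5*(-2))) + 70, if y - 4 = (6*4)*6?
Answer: -302516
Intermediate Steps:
J(j, t) = -9*t - 9*t*j² (J(j, t) = -9*((j*j)*t + t) = -9*(j²*t + t) = -9*(t*j² + t) = -9*(t + t*j²) = -9*t - 9*t*j²)
y = 148 (y = 4 + (6*4)*6 = 4 + 24*6 = 4 + 144 = 148)
y*J(-12, 5/3 + 1/(5*(-2))) + 70 = 148*(-9*(5/3 + 1/(5*(-2)))*(1 + (-12)²)) + 70 = 148*(-9*(5*(⅓) + (⅕)*(-½))*(1 + 144)) + 70 = 148*(-9*(5/3 - ⅒)*145) + 70 = 148*(-9*47/30*145) + 70 = 148*(-4089/2) + 70 = -302586 + 70 = -302516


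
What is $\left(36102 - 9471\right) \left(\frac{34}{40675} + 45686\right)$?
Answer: $\frac{49487803655004}{40675} \approx 1.2167 \cdot 10^{9}$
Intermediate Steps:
$\left(36102 - 9471\right) \left(\frac{34}{40675} + 45686\right) = 26631 \left(34 \cdot \frac{1}{40675} + 45686\right) = 26631 \left(\frac{34}{40675} + 45686\right) = 26631 \cdot \frac{1858278084}{40675} = \frac{49487803655004}{40675}$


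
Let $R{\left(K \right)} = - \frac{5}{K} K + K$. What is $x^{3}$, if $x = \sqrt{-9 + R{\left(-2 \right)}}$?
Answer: $- 64 i \approx - 64.0 i$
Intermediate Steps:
$R{\left(K \right)} = -5 + K$
$x = 4 i$ ($x = \sqrt{-9 - 7} = \sqrt{-16} = 4 i \approx 4.0 i$)
$x^{3} = \left(4 i\right)^{3} = - 64 i$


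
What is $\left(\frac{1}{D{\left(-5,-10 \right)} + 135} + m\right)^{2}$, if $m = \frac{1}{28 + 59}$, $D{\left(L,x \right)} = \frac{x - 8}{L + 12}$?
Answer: $\frac{262144}{722695689} \approx 0.00036273$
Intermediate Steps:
$D{\left(L,x \right)} = \frac{-8 + x}{12 + L}$
$m = \frac{1}{87} \approx 0.011494$
$\left(\frac{1}{D{\left(-5,-10 \right)} + 135} + m\right)^{2} = \left(\frac{1}{\frac{-8 - 10}{12 - 5} + 135} + \frac{1}{87}\right)^{2} = \left(\frac{1}{\frac{1}{7} \left(-18\right) + 135} + \frac{1}{87}\right)^{2} = \left(\frac{1}{- \frac{18}{7} + 135} + \frac{1}{87}\right)^{2} = \left(\frac{1}{\frac{927}{7}} + \frac{1}{87}\right)^{2} = \left(\frac{7}{927} + \frac{1}{87}\right)^{2} = \left(\frac{512}{26883}\right)^{2} = \frac{262144}{722695689}$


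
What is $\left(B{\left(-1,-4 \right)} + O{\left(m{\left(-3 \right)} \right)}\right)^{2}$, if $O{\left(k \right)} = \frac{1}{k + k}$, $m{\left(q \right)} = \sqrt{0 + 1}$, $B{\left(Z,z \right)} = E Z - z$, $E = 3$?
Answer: $\frac{9}{4} \approx 2.25$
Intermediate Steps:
$B{\left(Z,z \right)} = - z + 3 Z$ ($B{\left(Z,z \right)} = 3 Z - z = - z + 3 Z$)
$m{\left(q \right)} = 1$ ($m{\left(q \right)} = \sqrt{1} = 1$)
$O{\left(k \right)} = \frac{1}{2 k}$
$\left(B{\left(-1,-4 \right)} + O{\left(m{\left(-3 \right)} \right)}\right)^{2} = \left(\left(\left(-1\right) \left(-4\right) + 3 \left(-1\right)\right) + \frac{1}{2 \cdot 1}\right)^{2} = \left(\left(4 - 3\right) + \frac{1}{2} \cdot 1\right)^{2} = \left(1 + \frac{1}{2}\right)^{2} = \left(\frac{3}{2}\right)^{2} = \frac{9}{4}$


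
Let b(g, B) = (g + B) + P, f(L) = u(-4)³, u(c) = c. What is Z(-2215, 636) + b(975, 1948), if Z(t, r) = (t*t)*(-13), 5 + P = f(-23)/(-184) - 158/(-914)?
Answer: -670370626104/10511 ≈ -6.3778e+7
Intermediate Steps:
f(L) = -64 (f(L) = (-4)³ = -64)
P = -47082/10511 (P = -5 + (-64/(-184) - 158/(-914)) = -5 + (-64*(-1/184) - 158*(-1/914)) = -5 + (8/23 + 79/457) = -5 + 5473/10511 = -47082/10511 ≈ -4.4793)
Z(t, r) = -13*t² (Z(t, r) = t²*(-13) = -13*t²)
b(g, B) = -47082/10511 + B + g (b(g, B) = (g + B) - 47082/10511 = (B + g) - 47082/10511 = -47082/10511 + B + g)
Z(-2215, 636) + b(975, 1948) = -13*(-2215)² + (-47082/10511 + 1948 + 975) = -13*4906225 + 30676571/10511 = -63780925 + 30676571/10511 = -670370626104/10511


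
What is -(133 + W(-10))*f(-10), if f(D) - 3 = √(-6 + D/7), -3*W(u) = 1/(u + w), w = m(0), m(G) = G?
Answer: -3991/10 - 3991*I*√91/105 ≈ -399.1 - 362.59*I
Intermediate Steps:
w = 0
W(u) = -1/(3*u) (W(u) = -1/(3*(u + 0)) = -1/(3*u))
f(D) = 3 + √(-6 + D/7)
-(133 + W(-10))*f(-10) = -(133 - ⅓/(-10))*(3 + √(-294 + 7*(-10))/7) = -(133 - ⅓*(-⅒))*(3 + √(-294 - 70)/7) = -(133 + 1/30)*(3 + √(-364)/7) = -3991*(3 + (2*I*√91)/7)/30 = -3991*(3 + 2*I*√91/7)/30 = -(3991/10 + 3991*I*√91/105) = -3991/10 - 3991*I*√91/105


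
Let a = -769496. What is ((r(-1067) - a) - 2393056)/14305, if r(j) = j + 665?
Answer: -1623962/14305 ≈ -113.52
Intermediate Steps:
r(j) = 665 + j
((r(-1067) - a) - 2393056)/14305 = (((665 - 1067) - 1*(-769496)) - 2393056)/14305 = ((-402 + 769496) - 2393056)*(1/14305) = (769094 - 2393056)*(1/14305) = -1623962*1/14305 = -1623962/14305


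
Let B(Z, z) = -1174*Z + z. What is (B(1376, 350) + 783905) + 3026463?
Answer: 2195294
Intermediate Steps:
B(Z, z) = z - 1174*Z
(B(1376, 350) + 783905) + 3026463 = ((350 - 1174*1376) + 783905) + 3026463 = ((350 - 1615424) + 783905) + 3026463 = (-1615074 + 783905) + 3026463 = -831169 + 3026463 = 2195294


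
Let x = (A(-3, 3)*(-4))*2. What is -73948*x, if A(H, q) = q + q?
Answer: 3549504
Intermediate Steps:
A(H, q) = 2*q
x = -48 (x = ((2*3)*(-4))*2 = (6*(-4))*2 = -24*2 = -48)
-73948*x = -73948*(-48) = 3549504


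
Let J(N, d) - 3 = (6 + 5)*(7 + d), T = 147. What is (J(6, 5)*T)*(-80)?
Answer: -1587600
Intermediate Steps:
J(N, d) = 80 + 11*d (J(N, d) = 3 + (6 + 5)*(7 + d) = 3 + 11*(7 + d) = 3 + (77 + 11*d) = 80 + 11*d)
(J(6, 5)*T)*(-80) = ((80 + 11*5)*147)*(-80) = ((80 + 55)*147)*(-80) = (135*147)*(-80) = 19845*(-80) = -1587600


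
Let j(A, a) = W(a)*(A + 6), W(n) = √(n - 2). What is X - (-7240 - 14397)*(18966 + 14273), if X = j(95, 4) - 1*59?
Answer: 719192184 + 101*√2 ≈ 7.1919e+8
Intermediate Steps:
W(n) = √(-2 + n)
j(A, a) = √(-2 + a)*(6 + A) (j(A, a) = √(-2 + a)*(A + 6) = √(-2 + a)*(6 + A))
X = -59 + 101*√2 (X = √(-2 + 4)*(6 + 95) - 1*59 = √2*101 - 59 = 101*√2 - 59 = -59 + 101*√2 ≈ 83.836)
X - (-7240 - 14397)*(18966 + 14273) = (-59 + 101*√2) - (-7240 - 14397)*(18966 + 14273) = (-59 + 101*√2) - (-21637)*33239 = (-59 + 101*√2) - 1*(-719192243) = (-59 + 101*√2) + 719192243 = 719192184 + 101*√2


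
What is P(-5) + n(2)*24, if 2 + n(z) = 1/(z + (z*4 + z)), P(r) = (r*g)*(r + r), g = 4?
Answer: 154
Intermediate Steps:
P(r) = 8*r² (P(r) = (r*4)*(r + r) = (4*r)*(2*r) = 8*r²)
n(z) = -2 + 1/(6*z) (n(z) = -2 + 1/(z + (z*4 + z)) = -2 + 1/(z + (4*z + z)) = -2 + 1/(z + 5*z) = -2 + 1/(6*z))
P(-5) + n(2)*24 = 8*(-5)² + (-2 + (⅙)/2)*24 = 8*25 + (-2 + (⅙)*(½))*24 = 200 + (-2 + 1/12)*24 = 200 - 23/12*24 = 200 - 46 = 154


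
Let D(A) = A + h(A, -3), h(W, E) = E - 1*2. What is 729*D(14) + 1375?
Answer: 7936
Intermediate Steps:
h(W, E) = -2 + E (h(W, E) = E - 2 = -2 + E)
D(A) = -5 + A (D(A) = A + (-2 - 3) = A - 5 = -5 + A)
729*D(14) + 1375 = 729*(-5 + 14) + 1375 = 729*9 + 1375 = 6561 + 1375 = 7936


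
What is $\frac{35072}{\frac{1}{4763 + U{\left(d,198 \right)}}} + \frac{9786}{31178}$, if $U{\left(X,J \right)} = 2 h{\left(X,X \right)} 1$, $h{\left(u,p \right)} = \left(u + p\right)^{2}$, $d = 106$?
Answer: $\frac{7392748915643}{2227} \approx 3.3196 \cdot 10^{9}$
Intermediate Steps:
$h{\left(u,p \right)} = \left(p + u\right)^{2}$
$U{\left(X,J \right)} = 8 X^{2}$ ($U{\left(X,J \right)} = 2 \left(X + X\right)^{2} \cdot 1 = 2 \left(2 X\right)^{2} \cdot 1 = 2 \cdot 4 X^{2} \cdot 1 = 8 X^{2} \cdot 1 = 8 X^{2}$)
$\frac{35072}{\frac{1}{4763 + U{\left(d,198 \right)}}} + \frac{9786}{31178} = \frac{35072}{\frac{1}{4763 + 8 \cdot 106^{2}}} + \frac{9786}{31178} = \frac{35072}{\frac{1}{4763 + 8 \cdot 11236}} + 9786 \cdot \frac{1}{31178} = \frac{35072}{\frac{1}{4763 + 89888}} + \frac{699}{2227} = \frac{35072}{\frac{1}{94651}} + \frac{699}{2227} = 35072 \frac{1}{\frac{1}{94651}} + \frac{699}{2227} = 35072 \cdot 94651 + \frac{699}{2227} = 3319599872 + \frac{699}{2227} = \frac{7392748915643}{2227}$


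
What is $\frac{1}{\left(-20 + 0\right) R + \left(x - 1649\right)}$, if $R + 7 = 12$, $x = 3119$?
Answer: $\frac{1}{1370} \approx 0.00072993$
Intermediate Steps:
$R = 5$ ($R = -7 + 12 = 5$)
$\frac{1}{\left(-20 + 0\right) R + \left(x - 1649\right)} = \frac{1}{\left(-20 + 0\right) 5 + \left(3119 - 1649\right)} = \frac{1}{\left(-20\right) 5 + \left(3119 - 1649\right)} = \frac{1}{-100 + 1470} = \frac{1}{1370}$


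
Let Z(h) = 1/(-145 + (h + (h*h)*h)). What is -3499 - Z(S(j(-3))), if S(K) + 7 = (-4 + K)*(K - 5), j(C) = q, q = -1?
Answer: -42145456/12045 ≈ -3499.0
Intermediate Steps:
j(C) = -1
S(K) = -7 + (-5 + K)*(-4 + K) (S(K) = -7 + (-4 + K)*(K - 5) = -7 + (-4 + K)*(-5 + K) = -7 + (-5 + K)*(-4 + K))
Z(h) = 1/(-145 + h + h**3) (Z(h) = 1/(-145 + (h + h**2*h)) = 1/(-145 + (h + h**3)) = 1/(-145 + h + h**3))
-3499 - Z(S(j(-3))) = -3499 - 1/(-145 + (13 + (-1)**2 - 9*(-1)) + (13 + (-1)**2 - 9*(-1))**3) = -3499 - 1/(-145 + (13 + 1 + 9) + (13 + 1 + 9)**3) = -3499 - 1/(-145 + 23 + 23**3) = -3499 - 1/(-145 + 23 + 12167) = -3499 - 1/12045 = -42145456/12045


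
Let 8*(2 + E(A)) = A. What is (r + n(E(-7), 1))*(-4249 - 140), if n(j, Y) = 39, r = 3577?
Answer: -15870624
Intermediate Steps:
E(A) = -2 + A/8
(r + n(E(-7), 1))*(-4249 - 140) = (3577 + 39)*(-4249 - 140) = 3616*(-4389) = -15870624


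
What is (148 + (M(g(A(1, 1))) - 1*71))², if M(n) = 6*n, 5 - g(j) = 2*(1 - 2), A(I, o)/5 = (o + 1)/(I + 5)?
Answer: 14161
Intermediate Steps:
A(I, o) = 5*(1 + o)/(5 + I) (A(I, o) = 5*((o + 1)/(I + 5)) = 5*((1 + o)/(5 + I)) = 5*(1 + o)/(5 + I))
g(j) = 7 (g(j) = 5 - 2*(1 - 2) = 5 - 2*(-1) = 5 - 1*(-2) = 5 + 2 = 7)
(148 + (M(g(A(1, 1))) - 1*71))² = (148 + (6*7 - 1*71))² = (148 + (42 - 71))² = (148 - 29)² = 119² = 14161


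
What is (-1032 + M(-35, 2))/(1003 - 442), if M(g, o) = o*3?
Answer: -342/187 ≈ -1.8289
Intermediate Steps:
M(g, o) = 3*o
(-1032 + M(-35, 2))/(1003 - 442) = (-1032 + 3*2)/(1003 - 442) = (-1032 + 6)/561 = (1/561)*(-1026) = -342/187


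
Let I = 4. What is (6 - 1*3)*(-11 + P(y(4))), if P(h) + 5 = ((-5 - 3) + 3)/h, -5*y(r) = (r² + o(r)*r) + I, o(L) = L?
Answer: -551/12 ≈ -45.917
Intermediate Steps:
y(r) = -⅘ - 2*r²/5 (y(r) = -((r² + r*r) + 4)/5 = -((r² + r²) + 4)/5 = -(2*r² + 4)/5 = -(4 + 2*r²)/5 = -⅘ - 2*r²/5)
P(h) = -5 - 5/h (P(h) = -5 + ((-5 - 3) + 3)/h = -5 + (-8 + 3)/h = -5 - 5/h)
(6 - 1*3)*(-11 + P(y(4))) = (6 - 1*3)*(-11 + (-5 - 5/(-⅘ - ⅖*4²))) = (6 - 3)*(-11 + (-5 - 5/(-⅘ - ⅖*16))) = 3*(-11 + (-5 - 5/(-⅘ - 32/5))) = 3*(-11 + (-5 - 5/(-36/5))) = 3*(-11 + (-5 - 5*(-5/36))) = 3*(-11 + (-5 + 25/36)) = 3*(-11 - 155/36) = 3*(-551/36) = -551/12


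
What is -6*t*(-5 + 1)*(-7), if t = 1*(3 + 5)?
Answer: -1344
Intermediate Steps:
t = 8 (t = 1*8 = 8)
-6*t*(-5 + 1)*(-7) = -48*(-5 + 1)*(-7) = -48*(-4)*(-7) = -6*(-32)*(-7) = 192*(-7) = -1344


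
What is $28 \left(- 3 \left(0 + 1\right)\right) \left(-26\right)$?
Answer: $2184$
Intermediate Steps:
$28 \left(- 3 \left(0 + 1\right)\right) \left(-26\right) = 28 \left(\left(-3\right) 1\right) \left(-26\right) = 28 \left(-3\right) \left(-26\right) = \left(-84\right) \left(-26\right) = 2184$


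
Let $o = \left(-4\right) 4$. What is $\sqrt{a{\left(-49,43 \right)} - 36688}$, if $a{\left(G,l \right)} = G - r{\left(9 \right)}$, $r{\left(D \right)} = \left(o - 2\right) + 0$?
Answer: $i \sqrt{36719} \approx 191.62 i$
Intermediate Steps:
$o = -16$
$r{\left(D \right)} = -18$ ($r{\left(D \right)} = \left(-16 - 2\right) + 0 = -18 + 0 = -18$)
$a{\left(G,l \right)} = 18 + G$ ($a{\left(G,l \right)} = G - -18 = G + 18 = 18 + G$)
$\sqrt{a{\left(-49,43 \right)} - 36688} = \sqrt{\left(18 - 49\right) - 36688} = \sqrt{-31 - 36688} = \sqrt{-36719} = i \sqrt{36719}$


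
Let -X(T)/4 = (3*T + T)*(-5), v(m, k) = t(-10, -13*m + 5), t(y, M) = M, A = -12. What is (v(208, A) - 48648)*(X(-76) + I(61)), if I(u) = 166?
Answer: 303666158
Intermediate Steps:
v(m, k) = 5 - 13*m (v(m, k) = -13*m + 5 = 5 - 13*m)
X(T) = 80*T (X(T) = -4*(3*T + T)*(-5) = -4*4*T*(-5) = -(-80)*T = 80*T)
(v(208, A) - 48648)*(X(-76) + I(61)) = ((5 - 13*208) - 48648)*(80*(-76) + 166) = ((5 - 2704) - 48648)*(-6080 + 166) = (-2699 - 48648)*(-5914) = -51347*(-5914) = 303666158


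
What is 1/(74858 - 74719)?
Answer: 1/139 ≈ 0.0071942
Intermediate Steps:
1/(74858 - 74719) = 1/139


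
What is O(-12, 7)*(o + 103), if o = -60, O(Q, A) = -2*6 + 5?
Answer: -301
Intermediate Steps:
O(Q, A) = -7 (O(Q, A) = -12 + 5 = -7)
O(-12, 7)*(o + 103) = -7*(-60 + 103) = -7*43 = -301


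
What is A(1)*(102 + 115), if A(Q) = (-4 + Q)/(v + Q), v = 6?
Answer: -93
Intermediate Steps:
A(Q) = (-4 + Q)/(6 + Q)
A(1)*(102 + 115) = ((-4 + 1)/(6 + 1))*(102 + 115) = (-3/7)*217 = ((1/7)*(-3))*217 = -3/7*217 = -93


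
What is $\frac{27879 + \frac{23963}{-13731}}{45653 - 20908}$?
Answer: $\frac{382782586}{339773595} \approx 1.1266$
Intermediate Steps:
$\frac{27879 + \frac{23963}{-13731}}{45653 - 20908} = \frac{27879 + 23963 \left(- \frac{1}{13731}\right)}{24745} = \left(27879 - \frac{23963}{13731}\right) \frac{1}{24745} = \frac{382782586}{13731} \cdot \frac{1}{24745} = \frac{382782586}{339773595}$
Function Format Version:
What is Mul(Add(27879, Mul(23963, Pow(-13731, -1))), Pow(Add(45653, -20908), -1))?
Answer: Rational(382782586, 339773595) ≈ 1.1266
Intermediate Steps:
Mul(Add(27879, Mul(23963, Pow(-13731, -1))), Pow(Add(45653, -20908), -1)) = Mul(Add(27879, Mul(23963, Rational(-1, 13731))), Pow(24745, -1)) = Mul(Add(27879, Rational(-23963, 13731)), Rational(1, 24745)) = Mul(Rational(382782586, 13731), Rational(1, 24745)) = Rational(382782586, 339773595)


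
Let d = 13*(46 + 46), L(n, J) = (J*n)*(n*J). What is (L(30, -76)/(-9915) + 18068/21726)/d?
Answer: -1879354903/4293904914 ≈ -0.43768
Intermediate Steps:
L(n, J) = J²*n² (L(n, J) = (J*n)*(J*n) = J²*n²)
d = 1196 (d = 13*92 = 1196)
(L(30, -76)/(-9915) + 18068/21726)/d = (((-76)²*30²)/(-9915) + 18068/21726)/1196 = ((5776*900)*(-1/9915) + 18068*(1/21726))*(1/1196) = (5198400*(-1/9915) + 9034/10863)*(1/1196) = (-346560/661 + 9034/10863)*(1/1196) = -3758709806/7180443*1/1196 = -1879354903/4293904914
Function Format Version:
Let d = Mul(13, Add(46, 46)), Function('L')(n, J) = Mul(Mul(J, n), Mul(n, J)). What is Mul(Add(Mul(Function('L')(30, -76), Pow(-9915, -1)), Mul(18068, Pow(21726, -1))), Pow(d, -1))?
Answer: Rational(-1879354903, 4293904914) ≈ -0.43768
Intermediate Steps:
Function('L')(n, J) = Mul(Pow(J, 2), Pow(n, 2)) (Function('L')(n, J) = Mul(Mul(J, n), Mul(J, n)) = Mul(Pow(J, 2), Pow(n, 2)))
d = 1196 (d = Mul(13, 92) = 1196)
Mul(Add(Mul(Function('L')(30, -76), Pow(-9915, -1)), Mul(18068, Pow(21726, -1))), Pow(d, -1)) = Mul(Add(Mul(Mul(Pow(-76, 2), Pow(30, 2)), Pow(-9915, -1)), Mul(18068, Pow(21726, -1))), Pow(1196, -1)) = Mul(Add(Mul(Mul(5776, 900), Rational(-1, 9915)), Mul(18068, Rational(1, 21726))), Rational(1, 1196)) = Mul(Add(Mul(5198400, Rational(-1, 9915)), Rational(9034, 10863)), Rational(1, 1196)) = Mul(Add(Rational(-346560, 661), Rational(9034, 10863)), Rational(1, 1196)) = Mul(Rational(-3758709806, 7180443), Rational(1, 1196)) = Rational(-1879354903, 4293904914)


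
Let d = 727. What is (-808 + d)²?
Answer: 6561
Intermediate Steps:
(-808 + d)² = (-808 + 727)² = (-81)² = 6561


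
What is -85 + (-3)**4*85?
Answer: 6800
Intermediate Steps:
-85 + (-3)**4*85 = -85 + 81*85 = -85 + 6885 = 6800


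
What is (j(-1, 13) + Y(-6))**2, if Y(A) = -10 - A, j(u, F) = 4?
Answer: 0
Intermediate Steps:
(j(-1, 13) + Y(-6))**2 = (4 + (-10 - 1*(-6)))**2 = (4 + (-10 + 6))**2 = (4 - 4)**2 = 0**2 = 0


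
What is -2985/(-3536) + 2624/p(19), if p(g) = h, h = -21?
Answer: -9215779/74256 ≈ -124.11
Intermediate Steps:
p(g) = -21
-2985/(-3536) + 2624/p(19) = -2985/(-3536) + 2624/(-21) = -2985*(-1/3536) + 2624*(-1/21) = 2985/3536 - 2624/21 = -9215779/74256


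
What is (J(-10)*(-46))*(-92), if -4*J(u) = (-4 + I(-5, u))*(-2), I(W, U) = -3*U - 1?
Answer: 52900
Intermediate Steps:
I(W, U) = -1 - 3*U
J(u) = -5/2 - 3*u/2 (J(u) = -(-4 + (-1 - 3*u))*(-2)/4 = -(-5 - 3*u)*(-2)/4 = -(10 + 6*u)/4 = -5/2 - 3*u/2)
(J(-10)*(-46))*(-92) = ((-5/2 - 3/2*(-10))*(-46))*(-92) = ((-5/2 + 15)*(-46))*(-92) = ((25/2)*(-46))*(-92) = -575*(-92) = 52900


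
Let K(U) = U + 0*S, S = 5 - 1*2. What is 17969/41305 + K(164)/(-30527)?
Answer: 541765643/1260917735 ≈ 0.42966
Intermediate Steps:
S = 3 (S = 5 - 2 = 3)
K(U) = U (K(U) = U + 0*3 = U + 0 = U)
17969/41305 + K(164)/(-30527) = 17969/41305 + 164/(-30527) = 17969*(1/41305) + 164*(-1/30527) = 17969/41305 - 164/30527 = 541765643/1260917735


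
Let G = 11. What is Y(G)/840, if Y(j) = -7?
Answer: -1/120 ≈ -0.0083333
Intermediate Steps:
Y(G)/840 = -7/840 = -7*1/840 = -1/120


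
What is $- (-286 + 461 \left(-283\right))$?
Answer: $130749$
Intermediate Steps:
$- (-286 + 461 \left(-283\right)) = - (-286 - 130463) = \left(-1\right) \left(-130749\right) = 130749$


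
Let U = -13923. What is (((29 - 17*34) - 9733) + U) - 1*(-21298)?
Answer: -2907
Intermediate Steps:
(((29 - 17*34) - 9733) + U) - 1*(-21298) = (((29 - 17*34) - 9733) - 13923) - 1*(-21298) = (((29 - 578) - 9733) - 13923) + 21298 = ((-549 - 9733) - 13923) + 21298 = (-10282 - 13923) + 21298 = -24205 + 21298 = -2907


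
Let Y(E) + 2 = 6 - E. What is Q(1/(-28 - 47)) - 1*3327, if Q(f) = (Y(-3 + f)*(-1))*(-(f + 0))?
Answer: -18714901/5625 ≈ -3327.1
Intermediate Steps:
Y(E) = 4 - E (Y(E) = -2 + (6 - E) = 4 - E)
Q(f) = -f*(-7 + f) (Q(f) = ((4 - (-3 + f))*(-1))*(-(f + 0)) = ((4 + (3 - f))*(-1))*(-f) = ((7 - f)*(-1))*(-f) = (-7 + f)*(-f) = -f*(-7 + f))
Q(1/(-28 - 47)) - 1*3327 = (7 - 1/(-28 - 47))/(-28 - 47) - 1*3327 = (7 - 1/(-75))/(-75) - 3327 = -(7 - 1*(-1/75))/75 - 3327 = -(7 + 1/75)/75 - 3327 = -1/75*526/75 - 3327 = -526/5625 - 3327 = -18714901/5625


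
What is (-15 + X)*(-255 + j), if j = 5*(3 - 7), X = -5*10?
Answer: 17875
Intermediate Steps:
X = -50
j = -20 (j = 5*(-4) = -20)
(-15 + X)*(-255 + j) = (-15 - 50)*(-255 - 20) = -65*(-275) = 17875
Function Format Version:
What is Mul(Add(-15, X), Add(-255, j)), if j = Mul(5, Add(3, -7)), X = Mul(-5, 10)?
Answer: 17875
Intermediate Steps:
X = -50
j = -20 (j = Mul(5, -4) = -20)
Mul(Add(-15, X), Add(-255, j)) = Mul(Add(-15, -50), Add(-255, -20)) = Mul(-65, -275) = 17875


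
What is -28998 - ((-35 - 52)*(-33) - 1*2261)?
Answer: -29608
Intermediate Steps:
-28998 - ((-35 - 52)*(-33) - 1*2261) = -28998 - (-87*(-33) - 2261) = -28998 - (2871 - 2261) = -28998 - 1*610 = -28998 - 610 = -29608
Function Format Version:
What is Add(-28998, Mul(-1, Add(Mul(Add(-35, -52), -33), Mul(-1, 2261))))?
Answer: -29608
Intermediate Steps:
Add(-28998, Mul(-1, Add(Mul(Add(-35, -52), -33), Mul(-1, 2261)))) = Add(-28998, Mul(-1, Add(Mul(-87, -33), -2261))) = Add(-28998, Mul(-1, Add(2871, -2261))) = Add(-28998, Mul(-1, 610)) = Add(-28998, -610) = -29608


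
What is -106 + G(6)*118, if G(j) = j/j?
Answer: 12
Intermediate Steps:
G(j) = 1
-106 + G(6)*118 = -106 + 1*118 = -106 + 118 = 12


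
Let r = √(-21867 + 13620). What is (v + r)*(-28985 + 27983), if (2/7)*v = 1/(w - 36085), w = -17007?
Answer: 3507/53092 - 1002*I*√8247 ≈ 0.066055 - 90995.0*I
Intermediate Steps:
r = I*√8247 (r = √(-8247) = I*√8247 ≈ 90.813*I)
v = -7/106184 (v = 7/(2*(-17007 - 36085)) = (7/2)/(-53092) = (7/2)*(-1/53092) = -7/106184 ≈ -6.5923e-5)
(v + r)*(-28985 + 27983) = (-7/106184 + I*√8247)*(-28985 + 27983) = (-7/106184 + I*√8247)*(-1002) = 3507/53092 - 1002*I*√8247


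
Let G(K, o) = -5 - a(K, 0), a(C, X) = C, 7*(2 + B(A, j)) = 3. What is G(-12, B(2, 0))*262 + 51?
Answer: 1885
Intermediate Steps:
B(A, j) = -11/7 (B(A, j) = -2 + (1/7)*3 = -2 + 3/7 = -11/7)
G(K, o) = -5 - K
G(-12, B(2, 0))*262 + 51 = (-5 - 1*(-12))*262 + 51 = (-5 + 12)*262 + 51 = 7*262 + 51 = 1834 + 51 = 1885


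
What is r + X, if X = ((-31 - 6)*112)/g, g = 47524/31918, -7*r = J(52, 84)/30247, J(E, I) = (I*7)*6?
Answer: -142883569840/51337801 ≈ -2783.2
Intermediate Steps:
J(E, I) = 42*I (J(E, I) = (7*I)*6 = 42*I)
r = -72/4321 (r = -42*84/(7*30247) = -504/30247 = -⅐*504/4321 = -72/4321 ≈ -0.016663)
g = 23762/15959 (g = 47524*(1/31918) = 23762/15959 ≈ 1.4889)
X = -33067048/11881 (X = ((-31 - 6)*112)/(23762/15959) = -37*112*(15959/23762) = -4144*15959/23762 = -33067048/11881 ≈ -2783.2)
r + X = -72/4321 - 33067048/11881 = -142883569840/51337801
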